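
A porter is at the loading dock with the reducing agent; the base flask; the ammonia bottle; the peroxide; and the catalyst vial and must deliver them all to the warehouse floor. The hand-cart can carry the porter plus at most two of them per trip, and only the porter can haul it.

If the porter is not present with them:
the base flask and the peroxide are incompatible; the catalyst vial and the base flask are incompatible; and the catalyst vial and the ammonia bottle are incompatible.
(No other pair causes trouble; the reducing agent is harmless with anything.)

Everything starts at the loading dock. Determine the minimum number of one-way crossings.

5

Counting alone: the porter can take at most 2 across per trip to the warehouse floor, so moving all 5 needs at least 3 loaded trips out, with a return between consecutive ones — at least 5 crossings.
The plan below uses exactly 5 crossings, so it is optimal:
1. Porter goes to the warehouse floor with the ammonia bottle and the base flask.  [the loading dock: the catalyst vial, the peroxide, the reducing agent | the warehouse floor: the ammonia bottle, the base flask]
2. Porter goes back to the loading dock alone.  [the loading dock: the catalyst vial, the peroxide, the reducing agent | the warehouse floor: the ammonia bottle, the base flask]
3. Porter goes to the warehouse floor with the reducing agent.  [the loading dock: the catalyst vial, the peroxide | the warehouse floor: the ammonia bottle, the base flask, the reducing agent]
4. Porter goes back to the loading dock alone.  [the loading dock: the catalyst vial, the peroxide | the warehouse floor: the ammonia bottle, the base flask, the reducing agent]
5. Porter goes to the warehouse floor with the catalyst vial and the peroxide.  [the loading dock: — | the warehouse floor: the ammonia bottle, the base flask, the catalyst vial, the peroxide, the reducing agent]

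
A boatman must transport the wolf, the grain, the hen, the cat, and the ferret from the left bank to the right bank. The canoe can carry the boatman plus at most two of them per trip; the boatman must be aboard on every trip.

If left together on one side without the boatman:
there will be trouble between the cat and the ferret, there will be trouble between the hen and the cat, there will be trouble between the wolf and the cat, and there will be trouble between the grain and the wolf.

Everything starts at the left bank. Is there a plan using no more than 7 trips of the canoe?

Yes

Yes — this plan uses 5 crossings (≤ 7):
1. Boatman goes to the right bank with the cat and the wolf.
2. Boatman goes back to the left bank with the cat.
3. Boatman goes to the right bank with the ferret and the hen.
4. Boatman goes back to the left bank alone.
5. Boatman goes to the right bank with the cat and the grain.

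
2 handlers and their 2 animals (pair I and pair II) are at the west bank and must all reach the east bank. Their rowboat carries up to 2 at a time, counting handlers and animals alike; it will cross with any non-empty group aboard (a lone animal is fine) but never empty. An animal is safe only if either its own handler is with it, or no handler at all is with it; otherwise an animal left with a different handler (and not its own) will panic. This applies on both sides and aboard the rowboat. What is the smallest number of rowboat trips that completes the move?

5

Counting alone: each trip to the east bank takes at most 2 across and each return brings at least 1 back, so after t trips out (and t−1 returns) at most 2t − (t−1) of the 4 are across; that first reaches 4 at t = 3, so at least 5 crossings are needed.
The plan below uses exactly 5 crossings, so it is optimal:
1. animal I and handler I cross → the east bank.
2. handler I crosses ← the west bank.
3. handler I and handler II cross → the east bank.
4. handler II crosses ← the west bank.
5. animal II and handler II cross → the east bank.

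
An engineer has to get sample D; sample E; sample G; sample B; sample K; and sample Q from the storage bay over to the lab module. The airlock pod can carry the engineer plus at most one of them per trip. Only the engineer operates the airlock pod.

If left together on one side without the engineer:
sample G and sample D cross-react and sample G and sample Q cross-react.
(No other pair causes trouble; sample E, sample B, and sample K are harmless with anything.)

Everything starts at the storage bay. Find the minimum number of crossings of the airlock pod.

13

Counting alone: the engineer can take at most 1 across per trip to the lab module, so moving all 6 needs at least 6 loaded trips out, with a return between consecutive ones — at least 11 crossings.
The safety rule pushes this higher. Following every safe sequence of crossings, the most of the 6 that can be at the lab module as the airlock pod arrives there on crossing 11 is 5 — never all 6.
So no plan with fewer than 13 crossings exists, and this one achieves 13:
1. Engineer goes to the lab module with sample G.
2. Engineer goes back to the storage bay alone.
3. Engineer goes to the lab module with sample D.
4. Engineer goes back to the storage bay with sample G.
5. Engineer goes to the lab module with sample Q.
6. Engineer goes back to the storage bay alone.
7. Engineer goes to the lab module with sample E.
8. Engineer goes back to the storage bay alone.
9. Engineer goes to the lab module with sample B.
10. Engineer goes back to the storage bay alone.
11. Engineer goes to the lab module with sample K.
12. Engineer goes back to the storage bay alone.
13. Engineer goes to the lab module with sample G.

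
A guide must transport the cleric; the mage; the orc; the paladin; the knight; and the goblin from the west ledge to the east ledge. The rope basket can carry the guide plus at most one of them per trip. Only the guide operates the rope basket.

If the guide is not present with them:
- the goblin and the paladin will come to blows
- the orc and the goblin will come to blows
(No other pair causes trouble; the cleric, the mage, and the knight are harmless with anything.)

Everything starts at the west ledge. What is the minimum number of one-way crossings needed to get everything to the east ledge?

Counting alone: the guide can take at most 1 across per trip to the east ledge, so moving all 6 needs at least 6 loaded trips out, with a return between consecutive ones — at least 11 crossings.
The safety rule pushes this higher. Following every safe sequence of crossings, the most of the 6 that can be at the east ledge as the rope basket arrives there on crossing 11 is 5 — never all 6.
So no plan with fewer than 13 crossings exists, and this one achieves 13:
1. Guide goes to the east ledge with the goblin.  [the west ledge: the cleric, the knight, the mage, the orc, the paladin | the east ledge: the goblin]
2. Guide goes back to the west ledge alone.  [the west ledge: the cleric, the knight, the mage, the orc, the paladin | the east ledge: the goblin]
3. Guide goes to the east ledge with the cleric.  [the west ledge: the knight, the mage, the orc, the paladin | the east ledge: the cleric, the goblin]
4. Guide goes back to the west ledge alone.  [the west ledge: the knight, the mage, the orc, the paladin | the east ledge: the cleric, the goblin]
5. Guide goes to the east ledge with the mage.  [the west ledge: the knight, the orc, the paladin | the east ledge: the cleric, the goblin, the mage]
6. Guide goes back to the west ledge alone.  [the west ledge: the knight, the orc, the paladin | the east ledge: the cleric, the goblin, the mage]
7. Guide goes to the east ledge with the orc.  [the west ledge: the knight, the paladin | the east ledge: the cleric, the goblin, the mage, the orc]
8. Guide goes back to the west ledge with the goblin.  [the west ledge: the goblin, the knight, the paladin | the east ledge: the cleric, the mage, the orc]
9. Guide goes to the east ledge with the paladin.  [the west ledge: the goblin, the knight | the east ledge: the cleric, the mage, the orc, the paladin]
10. Guide goes back to the west ledge alone.  [the west ledge: the goblin, the knight | the east ledge: the cleric, the mage, the orc, the paladin]
11. Guide goes to the east ledge with the knight.  [the west ledge: the goblin | the east ledge: the cleric, the knight, the mage, the orc, the paladin]
12. Guide goes back to the west ledge alone.  [the west ledge: the goblin | the east ledge: the cleric, the knight, the mage, the orc, the paladin]
13. Guide goes to the east ledge with the goblin.  [the west ledge: — | the east ledge: the cleric, the goblin, the knight, the mage, the orc, the paladin]

13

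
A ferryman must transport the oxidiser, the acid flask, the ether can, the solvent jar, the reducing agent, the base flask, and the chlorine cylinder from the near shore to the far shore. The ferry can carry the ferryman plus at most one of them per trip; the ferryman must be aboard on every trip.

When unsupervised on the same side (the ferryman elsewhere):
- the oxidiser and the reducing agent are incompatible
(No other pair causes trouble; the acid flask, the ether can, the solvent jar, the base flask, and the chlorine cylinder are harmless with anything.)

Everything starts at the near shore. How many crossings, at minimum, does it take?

13

Counting alone: the ferryman can take at most 1 across per trip to the far shore, so moving all 7 needs at least 7 loaded trips out, with a return between consecutive ones — at least 13 crossings.
The plan below uses exactly 13 crossings, so it is optimal:
1. Ferryman goes to the far shore with the oxidiser.  [the near shore: the acid flask, the base flask, the chlorine cylinder, the ether can, the reducing agent, the solvent jar | the far shore: the oxidiser]
2. Ferryman goes back to the near shore alone.  [the near shore: the acid flask, the base flask, the chlorine cylinder, the ether can, the reducing agent, the solvent jar | the far shore: the oxidiser]
3. Ferryman goes to the far shore with the acid flask.  [the near shore: the base flask, the chlorine cylinder, the ether can, the reducing agent, the solvent jar | the far shore: the acid flask, the oxidiser]
4. Ferryman goes back to the near shore alone.  [the near shore: the base flask, the chlorine cylinder, the ether can, the reducing agent, the solvent jar | the far shore: the acid flask, the oxidiser]
5. Ferryman goes to the far shore with the ether can.  [the near shore: the base flask, the chlorine cylinder, the reducing agent, the solvent jar | the far shore: the acid flask, the ether can, the oxidiser]
6. Ferryman goes back to the near shore alone.  [the near shore: the base flask, the chlorine cylinder, the reducing agent, the solvent jar | the far shore: the acid flask, the ether can, the oxidiser]
7. Ferryman goes to the far shore with the solvent jar.  [the near shore: the base flask, the chlorine cylinder, the reducing agent | the far shore: the acid flask, the ether can, the oxidiser, the solvent jar]
8. Ferryman goes back to the near shore alone.  [the near shore: the base flask, the chlorine cylinder, the reducing agent | the far shore: the acid flask, the ether can, the oxidiser, the solvent jar]
9. Ferryman goes to the far shore with the base flask.  [the near shore: the chlorine cylinder, the reducing agent | the far shore: the acid flask, the base flask, the ether can, the oxidiser, the solvent jar]
10. Ferryman goes back to the near shore alone.  [the near shore: the chlorine cylinder, the reducing agent | the far shore: the acid flask, the base flask, the ether can, the oxidiser, the solvent jar]
11. Ferryman goes to the far shore with the chlorine cylinder.  [the near shore: the reducing agent | the far shore: the acid flask, the base flask, the chlorine cylinder, the ether can, the oxidiser, the solvent jar]
12. Ferryman goes back to the near shore alone.  [the near shore: the reducing agent | the far shore: the acid flask, the base flask, the chlorine cylinder, the ether can, the oxidiser, the solvent jar]
13. Ferryman goes to the far shore with the reducing agent.  [the near shore: — | the far shore: the acid flask, the base flask, the chlorine cylinder, the ether can, the oxidiser, the reducing agent, the solvent jar]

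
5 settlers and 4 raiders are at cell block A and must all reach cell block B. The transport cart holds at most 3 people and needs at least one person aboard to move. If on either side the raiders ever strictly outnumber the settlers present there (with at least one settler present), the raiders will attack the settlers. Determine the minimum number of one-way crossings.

Counting alone: each trip to cell block B takes at most 3 across and each return brings at least 1 back, so after t trips out (and t−1 returns) at most 3t − (t−1) of the 9 are across; that first reaches 9 at t = 4, so at least 7 crossings are needed.
The plan below uses exactly 7 crossings, so it is optimal:
1. 3 raiders → cell block B.  (cell block A: 5S 1R; cell block B: 0S 3R)
2. 1 raider ← cell block A.  (cell block A: 5S 2R; cell block B: 0S 2R)
3. 3 settlers → cell block B.  (cell block A: 2S 2R; cell block B: 3S 2R)
4. 1 settler ← cell block A.  (cell block A: 3S 2R; cell block B: 2S 2R)
5. 2 settlers and 1 raider → cell block B.  (cell block A: 1S 1R; cell block B: 4S 3R)
6. 1 settler ← cell block A.  (cell block A: 2S 1R; cell block B: 3S 3R)
7. 2 settlers and 1 raider → cell block B.  (cell block A: 0S 0R; cell block B: 5S 4R)

7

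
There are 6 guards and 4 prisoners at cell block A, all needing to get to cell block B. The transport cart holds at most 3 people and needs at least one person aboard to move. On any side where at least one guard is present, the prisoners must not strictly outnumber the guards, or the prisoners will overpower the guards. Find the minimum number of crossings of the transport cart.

Counting alone: each trip to cell block B takes at most 3 across and each return brings at least 1 back, so after t trips out (and t−1 returns) at most 3t − (t−1) of the 10 are across; that first reaches 10 at t = 5, so at least 9 crossings are needed.
The plan below uses exactly 9 crossings, so it is optimal:
1. 2 prisoners → cell block B.  (cell block A: 6G 2P; cell block B: 0G 2P)
2. 1 prisoner ← cell block A.  (cell block A: 6G 3P; cell block B: 0G 1P)
3. 3 prisoners → cell block B.  (cell block A: 6G 0P; cell block B: 0G 4P)
4. 1 prisoner ← cell block A.  (cell block A: 6G 1P; cell block B: 0G 3P)
5. 3 guards → cell block B.  (cell block A: 3G 1P; cell block B: 3G 3P)
6. 1 prisoner ← cell block A.  (cell block A: 3G 2P; cell block B: 3G 2P)
7. 1 guard and 2 prisoners → cell block B.  (cell block A: 2G 0P; cell block B: 4G 4P)
8. 1 prisoner ← cell block A.  (cell block A: 2G 1P; cell block B: 4G 3P)
9. 2 guards and 1 prisoner → cell block B.  (cell block A: 0G 0P; cell block B: 6G 4P)

9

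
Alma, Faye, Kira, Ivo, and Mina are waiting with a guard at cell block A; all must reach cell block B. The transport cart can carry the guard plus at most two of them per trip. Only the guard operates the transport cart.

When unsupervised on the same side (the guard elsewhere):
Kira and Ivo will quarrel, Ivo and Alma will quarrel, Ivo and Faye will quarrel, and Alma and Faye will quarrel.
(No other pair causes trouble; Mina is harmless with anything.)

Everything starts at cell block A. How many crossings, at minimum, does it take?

7

Counting alone: the guard can take at most 2 across per trip to cell block B, so moving all 5 needs at least 3 loaded trips out, with a return between consecutive ones — at least 5 crossings.
The safety rule pushes this higher. Following every safe sequence of crossings, the most of the 5 that can be at cell block B as the transport cart arrives there on crossing 5 is 4 — never all 5.
So no plan with fewer than 7 crossings exists, and this one achieves 7:
1. Guard goes to cell block B with Alma and Ivo.
2. Guard goes back to cell block A with Alma.
3. Guard goes to cell block B with Alma and Kira.
4. Guard goes back to cell block A with Ivo.
5. Guard goes to cell block B with Faye and Mina.
6. Guard goes back to cell block A with Alma.
7. Guard goes to cell block B with Alma and Ivo.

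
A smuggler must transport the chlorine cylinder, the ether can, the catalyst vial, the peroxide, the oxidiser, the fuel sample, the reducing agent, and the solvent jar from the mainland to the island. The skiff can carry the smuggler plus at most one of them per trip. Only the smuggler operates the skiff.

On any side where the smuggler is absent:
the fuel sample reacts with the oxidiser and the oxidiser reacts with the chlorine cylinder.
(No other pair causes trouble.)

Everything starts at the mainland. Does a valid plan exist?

Yes

1. Smuggler goes to the island with the oxidiser.
2. Smuggler goes back to the mainland alone.
3. Smuggler goes to the island with the chlorine cylinder.
4. Smuggler goes back to the mainland with the oxidiser.
5. Smuggler goes to the island with the fuel sample.
6. Smuggler goes back to the mainland alone.
7. Smuggler goes to the island with the ether can.
8. Smuggler goes back to the mainland alone.
9. Smuggler goes to the island with the catalyst vial.
10. Smuggler goes back to the mainland alone.
11. Smuggler goes to the island with the peroxide.
12. Smuggler goes back to the mainland alone.
13. Smuggler goes to the island with the reducing agent.
14. Smuggler goes back to the mainland alone.
15. Smuggler goes to the island with the solvent jar.
16. Smuggler goes back to the mainland alone.
17. Smuggler goes to the island with the oxidiser.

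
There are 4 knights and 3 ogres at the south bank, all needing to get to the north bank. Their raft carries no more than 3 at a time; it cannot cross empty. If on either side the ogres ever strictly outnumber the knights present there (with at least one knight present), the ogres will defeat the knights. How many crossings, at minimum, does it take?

Counting alone: each trip to the north bank takes at most 3 across and each return brings at least 1 back, so after t trips out (and t−1 returns) at most 3t − (t−1) of the 7 are across; that first reaches 7 at t = 3, so at least 5 crossings are needed.
The plan below uses exactly 5 crossings, so it is optimal:
1. 3 ogres → the north bank.  (the south bank: 4K 0O; the north bank: 0K 3O)
2. 1 ogre ← the south bank.  (the south bank: 4K 1O; the north bank: 0K 2O)
3. 3 knights → the north bank.  (the south bank: 1K 1O; the north bank: 3K 2O)
4. 1 knight ← the south bank.  (the south bank: 2K 1O; the north bank: 2K 2O)
5. 2 knights and 1 ogre → the north bank.  (the south bank: 0K 0O; the north bank: 4K 3O)

5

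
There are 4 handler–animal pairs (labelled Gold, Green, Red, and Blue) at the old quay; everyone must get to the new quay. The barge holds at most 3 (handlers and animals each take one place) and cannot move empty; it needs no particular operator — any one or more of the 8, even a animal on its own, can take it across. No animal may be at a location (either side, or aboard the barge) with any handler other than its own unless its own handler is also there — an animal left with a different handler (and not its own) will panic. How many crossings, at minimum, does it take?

9

Counting alone: each trip to the new quay takes at most 3 across and each return brings at least 1 back, so after t trips out (and t−1 returns) at most 3t − (t−1) of the 8 are across; that first reaches 8 at t = 4, so at least 7 crossings are needed.
The safety rule pushes this higher. Following every safe sequence of crossings, the most of the 8 that can be at the new quay as the barge arrives there on crossing 7 is 7 — never all 8.
So no plan with fewer than 9 crossings exists, and this one achieves 9:
1. animal Gold and handler Gold cross → the new quay.
2. handler Gold crosses ← the old quay.
3. animal Green, handler Gold, and handler Green cross → the new quay.
4. animal Gold and handler Gold cross ← the old quay.
5. handler Blue, handler Gold, and handler Red cross → the new quay.
6. animal Green crosses ← the old quay.
7. animal Gold and animal Green cross → the new quay.
8. animal Gold crosses ← the old quay.
9. animal Blue, animal Gold, and animal Red cross → the new quay.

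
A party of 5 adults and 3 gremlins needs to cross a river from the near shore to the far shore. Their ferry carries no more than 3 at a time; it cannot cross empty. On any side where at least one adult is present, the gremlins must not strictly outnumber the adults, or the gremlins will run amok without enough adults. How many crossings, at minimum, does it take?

Counting alone: each trip to the far shore takes at most 3 across and each return brings at least 1 back, so after t trips out (and t−1 returns) at most 3t − (t−1) of the 8 are across; that first reaches 8 at t = 4, so at least 7 crossings are needed.
The plan below uses exactly 7 crossings, so it is optimal:
1. 2 gremlins → the far shore.  (the near shore: 5A 1G; the far shore: 0A 2G)
2. 1 gremlin ← the near shore.  (the near shore: 5A 2G; the far shore: 0A 1G)
3. 2 adults and 1 gremlin → the far shore.  (the near shore: 3A 1G; the far shore: 2A 2G)
4. 1 gremlin ← the near shore.  (the near shore: 3A 2G; the far shore: 2A 1G)
5. 1 adult and 2 gremlins → the far shore.  (the near shore: 2A 0G; the far shore: 3A 3G)
6. 1 gremlin ← the near shore.  (the near shore: 2A 1G; the far shore: 3A 2G)
7. 2 adults and 1 gremlin → the far shore.  (the near shore: 0A 0G; the far shore: 5A 3G)

7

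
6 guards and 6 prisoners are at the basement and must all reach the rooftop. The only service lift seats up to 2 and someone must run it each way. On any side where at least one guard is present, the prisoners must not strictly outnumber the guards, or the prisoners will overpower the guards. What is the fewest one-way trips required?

impossible

Following every safe sequence of crossings from the start, the most of the 12 that can be at the rooftop as the service lift arrives there on crossings 1, 3, 5, 7, 9 is 2, 3, 4, 5, 6 respectively; the best ever achieved is 6 of 12.
From crossing 11 on, no configuration arises that was not already reachable earlier: only 15 distinct safe configurations (who is on which side, and where the service lift is) can ever be reached, none of them has everyone across, and every continuation just revisits them. They are: 0 guards + 0 prisoners across (service lift back at the start); 0 guards + 1 prisoner across (service lift there); 0 guards + 1 prisoner across (service lift back at the start); 0 guards + 2 prisoners across (service lift there); 0 guards + 2 prisoners across (service lift back at the start); 0 guards + 3 prisoners across (service lift there); 0 guards + 3 prisoners across (service lift back at the start); 0 guards + 4 prisoners across (service lift there); 0 guards + 4 prisoners across (service lift back at the start); 0 guards + 5 prisoners across (service lift there); 0 guards + 5 prisoners across (service lift back at the start); 0 guards + 6 prisoners across (service lift there); 1 guard + 1 prisoner across (service lift there); 1 guard + 1 prisoner across (service lift back at the start); 2 guards + 2 prisoners across (service lift there). So no valid plan exists.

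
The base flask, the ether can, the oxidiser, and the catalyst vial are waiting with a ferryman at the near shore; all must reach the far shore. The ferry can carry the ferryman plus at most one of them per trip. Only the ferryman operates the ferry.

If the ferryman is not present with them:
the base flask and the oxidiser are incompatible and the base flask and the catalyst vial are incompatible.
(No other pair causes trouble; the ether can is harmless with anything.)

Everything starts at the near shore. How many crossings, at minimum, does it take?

9

Counting alone: the ferryman can take at most 1 across per trip to the far shore, so moving all 4 needs at least 4 loaded trips out, with a return between consecutive ones — at least 7 crossings.
The safety rule pushes this higher. Following every safe sequence of crossings, the most of the 4 that can be at the far shore as the ferry arrives there on crossing 7 is 3 — never all 4.
So no plan with fewer than 9 crossings exists, and this one achieves 9:
1. Ferryman goes to the far shore with the base flask.  [the near shore: the catalyst vial, the ether can, the oxidiser | the far shore: the base flask]
2. Ferryman goes back to the near shore alone.  [the near shore: the catalyst vial, the ether can, the oxidiser | the far shore: the base flask]
3. Ferryman goes to the far shore with the ether can.  [the near shore: the catalyst vial, the oxidiser | the far shore: the base flask, the ether can]
4. Ferryman goes back to the near shore alone.  [the near shore: the catalyst vial, the oxidiser | the far shore: the base flask, the ether can]
5. Ferryman goes to the far shore with the oxidiser.  [the near shore: the catalyst vial | the far shore: the base flask, the ether can, the oxidiser]
6. Ferryman goes back to the near shore with the base flask.  [the near shore: the base flask, the catalyst vial | the far shore: the ether can, the oxidiser]
7. Ferryman goes to the far shore with the catalyst vial.  [the near shore: the base flask | the far shore: the catalyst vial, the ether can, the oxidiser]
8. Ferryman goes back to the near shore alone.  [the near shore: the base flask | the far shore: the catalyst vial, the ether can, the oxidiser]
9. Ferryman goes to the far shore with the base flask.  [the near shore: — | the far shore: the base flask, the catalyst vial, the ether can, the oxidiser]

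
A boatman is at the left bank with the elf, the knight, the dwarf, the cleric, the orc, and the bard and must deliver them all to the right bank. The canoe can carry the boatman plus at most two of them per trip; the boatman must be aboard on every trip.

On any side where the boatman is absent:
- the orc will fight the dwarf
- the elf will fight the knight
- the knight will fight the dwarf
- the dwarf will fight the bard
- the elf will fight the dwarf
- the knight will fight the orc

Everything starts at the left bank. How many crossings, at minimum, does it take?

9

Counting alone: the boatman can take at most 2 across per trip to the right bank, so moving all 6 needs at least 3 loaded trips out, with a return between consecutive ones — at least 5 crossings.
The safety rule pushes this higher. Following every safe sequence of crossings, the most of the 6 that can be at the right bank as the canoe arrives there on crossings 5, 7 is 4, 5 respectively — never all 6.
So no plan with fewer than 9 crossings exists, and this one achieves 9:
1. Boatman goes to the right bank with the dwarf and the knight.  [the left bank: the bard, the cleric, the elf, the orc | the right bank: the dwarf, the knight]
2. Boatman goes back to the left bank with the knight.  [the left bank: the bard, the cleric, the elf, the knight, the orc | the right bank: the dwarf]
3. Boatman goes to the right bank with the elf and the orc.  [the left bank: the bard, the cleric, the knight | the right bank: the dwarf, the elf, the orc]
4. Boatman goes back to the left bank with the dwarf.  [the left bank: the bard, the cleric, the dwarf, the knight | the right bank: the elf, the orc]
5. Boatman goes to the right bank with the bard and the knight.  [the left bank: the cleric, the dwarf | the right bank: the bard, the elf, the knight, the orc]
6. Boatman goes back to the left bank with the knight.  [the left bank: the cleric, the dwarf, the knight | the right bank: the bard, the elf, the orc]
7. Boatman goes to the right bank with the cleric and the knight.  [the left bank: the dwarf | the right bank: the bard, the cleric, the elf, the knight, the orc]
8. Boatman goes back to the left bank with the knight.  [the left bank: the dwarf, the knight | the right bank: the bard, the cleric, the elf, the orc]
9. Boatman goes to the right bank with the dwarf and the knight.  [the left bank: — | the right bank: the bard, the cleric, the dwarf, the elf, the knight, the orc]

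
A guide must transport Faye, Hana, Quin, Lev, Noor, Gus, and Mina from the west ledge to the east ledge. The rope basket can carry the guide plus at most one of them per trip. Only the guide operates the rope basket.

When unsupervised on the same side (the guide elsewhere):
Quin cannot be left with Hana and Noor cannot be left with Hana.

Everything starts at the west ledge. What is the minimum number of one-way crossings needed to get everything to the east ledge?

Counting alone: the guide can take at most 1 across per trip to the east ledge, so moving all 7 needs at least 7 loaded trips out, with a return between consecutive ones — at least 13 crossings.
The safety rule pushes this higher. Following every safe sequence of crossings, the most of the 7 that can be at the east ledge as the rope basket arrives there on crossing 13 is 6 — never all 7.
So no plan with fewer than 15 crossings exists, and this one achieves 15:
1. Guide goes to the east ledge with Hana.  [the west ledge: Faye, Gus, Lev, Mina, Noor, Quin | the east ledge: Hana]
2. Guide goes back to the west ledge alone.  [the west ledge: Faye, Gus, Lev, Mina, Noor, Quin | the east ledge: Hana]
3. Guide goes to the east ledge with Faye.  [the west ledge: Gus, Lev, Mina, Noor, Quin | the east ledge: Faye, Hana]
4. Guide goes back to the west ledge alone.  [the west ledge: Gus, Lev, Mina, Noor, Quin | the east ledge: Faye, Hana]
5. Guide goes to the east ledge with Quin.  [the west ledge: Gus, Lev, Mina, Noor | the east ledge: Faye, Hana, Quin]
6. Guide goes back to the west ledge with Hana.  [the west ledge: Gus, Hana, Lev, Mina, Noor | the east ledge: Faye, Quin]
7. Guide goes to the east ledge with Noor.  [the west ledge: Gus, Hana, Lev, Mina | the east ledge: Faye, Noor, Quin]
8. Guide goes back to the west ledge alone.  [the west ledge: Gus, Hana, Lev, Mina | the east ledge: Faye, Noor, Quin]
9. Guide goes to the east ledge with Lev.  [the west ledge: Gus, Hana, Mina | the east ledge: Faye, Lev, Noor, Quin]
10. Guide goes back to the west ledge alone.  [the west ledge: Gus, Hana, Mina | the east ledge: Faye, Lev, Noor, Quin]
11. Guide goes to the east ledge with Gus.  [the west ledge: Hana, Mina | the east ledge: Faye, Gus, Lev, Noor, Quin]
12. Guide goes back to the west ledge alone.  [the west ledge: Hana, Mina | the east ledge: Faye, Gus, Lev, Noor, Quin]
13. Guide goes to the east ledge with Mina.  [the west ledge: Hana | the east ledge: Faye, Gus, Lev, Mina, Noor, Quin]
14. Guide goes back to the west ledge alone.  [the west ledge: Hana | the east ledge: Faye, Gus, Lev, Mina, Noor, Quin]
15. Guide goes to the east ledge with Hana.  [the west ledge: — | the east ledge: Faye, Gus, Hana, Lev, Mina, Noor, Quin]

15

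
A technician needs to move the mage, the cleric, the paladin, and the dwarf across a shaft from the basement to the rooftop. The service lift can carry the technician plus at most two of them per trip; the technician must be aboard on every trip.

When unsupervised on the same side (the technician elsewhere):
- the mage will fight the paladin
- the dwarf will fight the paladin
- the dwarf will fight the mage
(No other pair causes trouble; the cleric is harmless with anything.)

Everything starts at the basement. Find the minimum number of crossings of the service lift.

Counting alone: the technician can take at most 2 across per trip to the rooftop, so moving all 4 needs at least 2 loaded trips out, with a return between consecutive ones — at least 3 crossings.
The safety rule pushes this higher. Following every safe sequence of crossings, the most of the 4 that can be at the rooftop as the service lift arrives there on crossing 3 is 3 — never all 4.
So no plan with fewer than 5 crossings exists, and this one achieves 5:
1. Technician goes to the rooftop with the mage and the paladin.
2. Technician goes back to the basement with the mage.
3. Technician goes to the rooftop with the cleric and the mage.
4. Technician goes back to the basement with the mage.
5. Technician goes to the rooftop with the dwarf and the mage.

5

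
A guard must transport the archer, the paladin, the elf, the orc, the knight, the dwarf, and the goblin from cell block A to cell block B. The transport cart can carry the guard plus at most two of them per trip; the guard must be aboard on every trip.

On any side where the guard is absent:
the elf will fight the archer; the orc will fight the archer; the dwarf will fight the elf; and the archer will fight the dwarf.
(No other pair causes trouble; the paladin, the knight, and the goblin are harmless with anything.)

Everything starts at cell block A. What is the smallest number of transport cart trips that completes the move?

11

Counting alone: the guard can take at most 2 across per trip to cell block B, so moving all 7 needs at least 4 loaded trips out, with a return between consecutive ones — at least 7 crossings.
The safety rule pushes this higher. Following every safe sequence of crossings, the most of the 7 that can be at cell block B as the transport cart arrives there on crossings 7, 9 is 5, 6 respectively — never all 7.
So no plan with fewer than 11 crossings exists, and this one achieves 11:
1. Guard goes to cell block B with the archer and the elf.
2. Guard goes back to cell block A with the archer.
3. Guard goes to cell block B with the archer and the paladin.
4. Guard goes back to cell block A with the archer.
5. Guard goes to cell block B with the archer and the orc.
6. Guard goes back to cell block A with the archer.
7. Guard goes to cell block B with the archer and the knight.
8. Guard goes back to cell block A with the archer.
9. Guard goes to cell block B with the archer and the goblin.
10. Guard goes back to cell block A with the archer.
11. Guard goes to cell block B with the archer and the dwarf.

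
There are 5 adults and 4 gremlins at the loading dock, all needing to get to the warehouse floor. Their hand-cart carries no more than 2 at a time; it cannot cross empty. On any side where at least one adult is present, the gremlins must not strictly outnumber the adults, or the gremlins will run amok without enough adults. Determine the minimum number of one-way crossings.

15

Counting alone: each trip to the warehouse floor takes at most 2 across and each return brings at least 1 back, so after t trips out (and t−1 returns) at most 2t − (t−1) of the 9 are across; that first reaches 9 at t = 8, so at least 15 crossings are needed.
The plan below uses exactly 15 crossings, so it is optimal:
1. 2 gremlins → the warehouse floor.  (the loading dock: 5A 2G; the warehouse floor: 0A 2G)
2. 1 gremlin ← the loading dock.  (the loading dock: 5A 3G; the warehouse floor: 0A 1G)
3. 2 gremlins → the warehouse floor.  (the loading dock: 5A 1G; the warehouse floor: 0A 3G)
4. 1 gremlin ← the loading dock.  (the loading dock: 5A 2G; the warehouse floor: 0A 2G)
5. 2 adults → the warehouse floor.  (the loading dock: 3A 2G; the warehouse floor: 2A 2G)
6. 1 gremlin ← the loading dock.  (the loading dock: 3A 3G; the warehouse floor: 2A 1G)
7. 1 adult and 1 gremlin → the warehouse floor.  (the loading dock: 2A 2G; the warehouse floor: 3A 2G)
8. 1 adult ← the loading dock.  (the loading dock: 3A 2G; the warehouse floor: 2A 2G)
9. 1 adult and 1 gremlin → the warehouse floor.  (the loading dock: 2A 1G; the warehouse floor: 3A 3G)
10. 1 gremlin ← the loading dock.  (the loading dock: 2A 2G; the warehouse floor: 3A 2G)
11. 1 adult and 1 gremlin → the warehouse floor.  (the loading dock: 1A 1G; the warehouse floor: 4A 3G)
12. 1 adult ← the loading dock.  (the loading dock: 2A 1G; the warehouse floor: 3A 3G)
13. 1 adult and 1 gremlin → the warehouse floor.  (the loading dock: 1A 0G; the warehouse floor: 4A 4G)
14. 1 gremlin ← the loading dock.  (the loading dock: 1A 1G; the warehouse floor: 4A 3G)
15. 1 adult and 1 gremlin → the warehouse floor.  (the loading dock: 0A 0G; the warehouse floor: 5A 4G)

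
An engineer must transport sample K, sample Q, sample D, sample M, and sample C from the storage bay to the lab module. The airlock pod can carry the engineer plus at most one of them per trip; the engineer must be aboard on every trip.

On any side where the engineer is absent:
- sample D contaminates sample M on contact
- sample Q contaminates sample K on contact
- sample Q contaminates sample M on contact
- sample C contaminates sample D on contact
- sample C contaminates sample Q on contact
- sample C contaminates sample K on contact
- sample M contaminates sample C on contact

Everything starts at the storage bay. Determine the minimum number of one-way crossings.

impossible

Whatever the first load, the items left behind include a forbidden pair without the engineer. No opening move is safe, so no plan exists.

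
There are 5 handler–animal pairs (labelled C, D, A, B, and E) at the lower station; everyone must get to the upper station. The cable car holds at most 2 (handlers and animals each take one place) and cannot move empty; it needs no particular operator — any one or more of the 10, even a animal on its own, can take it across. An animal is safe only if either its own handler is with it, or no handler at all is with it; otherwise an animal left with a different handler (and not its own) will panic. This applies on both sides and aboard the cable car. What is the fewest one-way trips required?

Following every safe sequence of crossings from the start, the most of the 10 that can be at the upper station as the cable car arrives there on crossings 1, 3, 5, 7 is 2, 3, 4, 5 respectively; the best ever achieved is 5 of 10.
From crossing 9 on, no configuration arises that was not already reachable earlier: only 82 distinct safe configurations (who is on which side, and where the cable car is) can ever be reached, none of them has everyone across, and every continuation just revisits them. So no valid plan exists.

impossible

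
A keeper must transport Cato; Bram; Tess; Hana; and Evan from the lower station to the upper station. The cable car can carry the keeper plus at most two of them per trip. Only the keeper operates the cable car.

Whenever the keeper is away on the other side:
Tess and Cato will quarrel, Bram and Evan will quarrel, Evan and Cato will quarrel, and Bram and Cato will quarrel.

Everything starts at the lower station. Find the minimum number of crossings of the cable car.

7

Counting alone: the keeper can take at most 2 across per trip to the upper station, so moving all 5 needs at least 3 loaded trips out, with a return between consecutive ones — at least 5 crossings.
The safety rule pushes this higher. Following every safe sequence of crossings, the most of the 5 that can be at the upper station as the cable car arrives there on crossing 5 is 4 — never all 5.
So no plan with fewer than 7 crossings exists, and this one achieves 7:
1. Keeper goes to the upper station with Bram and Cato.  [the lower station: Evan, Hana, Tess | the upper station: Bram, Cato]
2. Keeper goes back to the lower station with Cato.  [the lower station: Cato, Evan, Hana, Tess | the upper station: Bram]
3. Keeper goes to the upper station with Cato and Tess.  [the lower station: Evan, Hana | the upper station: Bram, Cato, Tess]
4. Keeper goes back to the lower station with Cato.  [the lower station: Cato, Evan, Hana | the upper station: Bram, Tess]
5. Keeper goes to the upper station with Cato and Hana.  [the lower station: Evan | the upper station: Bram, Cato, Hana, Tess]
6. Keeper goes back to the lower station with Cato.  [the lower station: Cato, Evan | the upper station: Bram, Hana, Tess]
7. Keeper goes to the upper station with Cato and Evan.  [the lower station: — | the upper station: Bram, Cato, Evan, Hana, Tess]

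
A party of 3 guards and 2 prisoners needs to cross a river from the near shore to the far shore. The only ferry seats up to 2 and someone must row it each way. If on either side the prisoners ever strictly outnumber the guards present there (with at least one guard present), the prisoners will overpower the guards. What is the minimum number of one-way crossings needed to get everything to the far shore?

7

Counting alone: each trip to the far shore takes at most 2 across and each return brings at least 1 back, so after t trips out (and t−1 returns) at most 2t − (t−1) of the 5 are across; that first reaches 5 at t = 4, so at least 7 crossings are needed.
The plan below uses exactly 7 crossings, so it is optimal:
1. 2 prisoners → the far shore.  (the near shore: 3G 0P; the far shore: 0G 2P)
2. 1 prisoner ← the near shore.  (the near shore: 3G 1P; the far shore: 0G 1P)
3. 2 guards → the far shore.  (the near shore: 1G 1P; the far shore: 2G 1P)
4. 1 guard ← the near shore.  (the near shore: 2G 1P; the far shore: 1G 1P)
5. 1 guard and 1 prisoner → the far shore.  (the near shore: 1G 0P; the far shore: 2G 2P)
6. 1 prisoner ← the near shore.  (the near shore: 1G 1P; the far shore: 2G 1P)
7. 1 guard and 1 prisoner → the far shore.  (the near shore: 0G 0P; the far shore: 3G 2P)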